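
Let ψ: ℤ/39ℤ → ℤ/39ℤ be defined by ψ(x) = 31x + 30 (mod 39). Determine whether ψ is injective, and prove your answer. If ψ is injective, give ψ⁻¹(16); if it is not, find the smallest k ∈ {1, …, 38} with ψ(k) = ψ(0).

If ψ(a) = ψ(b), then 31a ≡ 31b (mod 39). Because gcd(31, 39) = 1, we may cancel 31 to get a ≡ b (mod 39).
Hence ψ is injective.
We now compute 31⁻¹ mod 39 explicitly. Euclid's algorithm: 39 = 1·31 + 8, 31 = 3·8 + 7, 8 = 1·7 + 1; back-substituting gives 1 = 34·31 − 27·39, so 31⁻¹ ≡ 34 (mod 39).
Since ψ is injective, we find ψ⁻¹(16): we need 31x ≡ 16 − 30 ≡ 25 (mod 39). Using 31⁻¹ = 34: x ≡ 34·25 = 850 = 21·39 + 31, so x = 31.
Check: ψ(31) = 31·31 + 30 = 991 = 25·39 + 16 ≡ 16 (mod 39).

31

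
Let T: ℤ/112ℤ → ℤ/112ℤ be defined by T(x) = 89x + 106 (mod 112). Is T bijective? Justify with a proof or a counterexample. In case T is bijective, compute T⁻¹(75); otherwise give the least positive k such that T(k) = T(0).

89

Suppose T(u) = T(v) in ℤ/112ℤ. Then 89u + 106 ≡ 89v + 106 (mod 112), so 89(u − v) ≡ 0 (mod 112).
Since gcd(89, 112) = 1, 89 is invertible modulo 112, hence u − v ≡ 0 (mod 112), i.e. u = v.
We now compute 89⁻¹ mod 112 explicitly. Euclid's algorithm: 112 = 1·89 + 23, 89 = 3·23 + 20, 23 = 1·20 + 3, 20 = 6·3 + 2, 3 = 1·2 + 1; back-substituting gives 1 = 73·89 − 58·112, so 89⁻¹ ≡ 73 (mod 112).
Then y ↦ 73(y − 106) is a two-sided inverse to T, so every y ∈ ℤ/112ℤ has a preimage.
Hence T is bijective.
Since T is bijective, we find T⁻¹(75): we need 89x ≡ 75 − 106 ≡ 81 (mod 112). Using 89⁻¹ = 73: x ≡ 73·81 = 5913 = 52·112 + 89, so x = 89.
Check: T(89) = 89·89 + 106 = 8027 = 71·112 + 75 ≡ 75 (mod 112).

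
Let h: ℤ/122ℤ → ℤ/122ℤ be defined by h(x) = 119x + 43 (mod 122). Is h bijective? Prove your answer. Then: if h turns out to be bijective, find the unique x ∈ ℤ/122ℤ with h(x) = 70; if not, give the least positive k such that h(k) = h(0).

By definition, h is injective when h(x_1) = h(x_2) forces x_1 = x_2.
Suppose h(x_1) = h(x_2) in ℤ/122ℤ. Then 119x_1 + 43 ≡ 119x_2 + 43 (mod 122), so 119(x_1 − x_2) ≡ 0 (mod 122).
Since gcd(119, 122) = 1, 119 is invertible modulo 122, so x_1 − x_2 ≡ 0 (mod 122), i.e. x_1 = x_2.
We now compute 119⁻¹ mod 122 explicitly. Euclid's algorithm: 122 = 1·119 + 3, 119 = 39·3 + 2, 3 = 1·2 + 1; back-substituting gives 1 = 81·119 − 79·122, so 119⁻¹ ≡ 81 (mod 122).
Then y ↦ 81(y − 43) is a two-sided inverse to h, so every y ∈ ℤ/122ℤ has a preimage.
Thus h is bijective.
Since h is bijective, we compute h⁻¹(70): solve 119x + 43 ≡ 70 (mod 122), i.e. 119x ≡ 27 (mod 122).
Multiplying by 119⁻¹ = 81 gives x ≡ 81·27 = 2187 = 17·122 + 113 ≡ 113 (mod 122).
Check: h(113) = 119·113 + 43 = 13490 = 110·122 + 70 ≡ 70 (mod 122).

113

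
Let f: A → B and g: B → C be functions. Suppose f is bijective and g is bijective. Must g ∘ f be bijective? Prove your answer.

Injectivity: if g(f(x_1)) = g(f(x_2)) then f(x_1) = f(x_2) (g injective) so x_1 = x_2 (f injective).
Surjectivity: for c ∈ C pick b with g(b) = c, then a with f(a) = b; then (g ∘ f)(a) = c.
Hence g ∘ f is bijective.

bijective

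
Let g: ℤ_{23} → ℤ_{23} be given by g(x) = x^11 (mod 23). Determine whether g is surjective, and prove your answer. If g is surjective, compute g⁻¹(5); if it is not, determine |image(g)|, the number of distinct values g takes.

g(1) = 1^11 = 1.
g(2): Repeated squaring mod 23: 2^1 ≡ 2, 2^2 ≡ 2² = 4, 2^4 ≡ 4² = 16, 2^8 ≡ 16² = 256 ≡ 3. Since 11 = 8 + 2 + 1, 2^11 ≡ 3·4·2: 3·4 = 12, then 12·2 = 24 ≡ 1. So 2^11 ≡ 1 (mod 23).
So g(1) = g(2) = 1 while 1 ≠ 2, hence g is not injective.
A non-injective map from the 23-element set ℤ_{23} to itself takes at most 22 distinct values, so it cannot be surjective. So g is not surjective.
Since g is not surjective, we determine |image(g)|. Computing x^11 mod 23 for each x (by repeated squaring, reducing mod 23 at every step), the values g(0), g(1), …, g(22) are: 0, 1, 1, 1, 1, 22, 1, 22, 1, 1, 22, 22, 1, 1, 22, 22, 1, 22, 1, 22, 22, 22, 22.
The distinct values are {0, 1, 22}; there are 3 of them.

3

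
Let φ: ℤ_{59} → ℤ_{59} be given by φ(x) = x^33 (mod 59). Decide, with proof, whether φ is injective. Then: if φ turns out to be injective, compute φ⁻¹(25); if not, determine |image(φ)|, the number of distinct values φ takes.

Since 59 is prime, the nonzero elements of ℤ_{59} form a cyclic group of order 58.
As gcd(33, 58) = 1, raising to the 33rd power is a bijection on this group: if x_1^33 ≡ x_2^33 then (x_1x_2^{−1})^33 = 1, and the only element of order dividing gcd(33, 58) = 1 is 1, so x_1 = x_2.
With φ(0) = 0 this makes φ injective on all of ℤ_{59}, hence bijective (finite equal-size domain and codomain). In particular φ is injective.
Since φ is injective, we find the preimage of 25. The inverse of x ↦ x^33 on (ℤ_{59})^× is x ↦ x^51, because 33·51 = 1683 = 29·58 + 1 ≡ 1 (mod 58) and x^{58} = 1 for x ≠ 0 (Fermat). So φ⁻¹(25) = 25^51 mod 59.
Repeated squaring mod 59: 25^1 ≡ 25, 25^2 ≡ 25² = 625 ≡ 35, 25^4 ≡ 35² = 1225 ≡ 45, 25^8 ≡ 45² = 2025 ≡ 19, 25^16 ≡ 19² = 361 ≡ 7, 25^32 ≡ 7² = 49. Since 51 = 32 + 16 + 2 + 1, 25^51 ≡ 49·7·35·25: 49·7 = 343 ≡ 48, then 48·35 = 1680 ≡ 28, then 28·25 = 700 ≡ 51. So 25^51 ≡ 51 (mod 59).
Hence φ⁻¹(25) = 51.

51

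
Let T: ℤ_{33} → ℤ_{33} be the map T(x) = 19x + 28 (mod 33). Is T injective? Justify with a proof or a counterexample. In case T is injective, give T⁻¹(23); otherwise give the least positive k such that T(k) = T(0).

If T(u) = T(v), then 19u ≡ 19v (mod 33). Because gcd(19, 33) = 1, we may cancel 19 to get u ≡ v (mod 33).
Therefore T is injective.
We now compute 19⁻¹ mod 33 explicitly. Euclid's algorithm: 33 = 1·19 + 14, 19 = 1·14 + 5, 14 = 2·5 + 4, 5 = 1·4 + 1; back-substituting gives 1 = 7·19 − 4·33, so 19⁻¹ ≡ 7 (mod 33).
Since T is injective, we compute T⁻¹(23): solve 19x + 28 ≡ 23 (mod 33), i.e. 19x ≡ 28 (mod 33).
Multiplying by 19⁻¹ = 7 gives x ≡ 7·28 = 196 = 5·33 + 31 ≡ 31 (mod 33).
Check: T(31) = 19·31 + 28 = 617 = 18·33 + 23 ≡ 23 (mod 33).

31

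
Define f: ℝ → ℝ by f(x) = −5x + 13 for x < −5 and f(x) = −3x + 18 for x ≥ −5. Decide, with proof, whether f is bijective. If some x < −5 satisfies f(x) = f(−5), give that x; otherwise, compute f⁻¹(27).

Both pieces are strictly decreasing (slopes −5 and −3), so each is injective on its own interval.
The left piece maps (−∞, −5) onto (38, ∞); the right piece maps [−5, ∞) onto (−∞, 33].
The images leave a gap (38 has no preimage), so f is not surjective, hence not bijective.
Because the two images are disjoint, no x < −5 has f(x) = f(−5), so we compute f⁻¹(27): 27 lies in (−∞, 33], so solve −3x + 18 = 27: x = (27 − 18)/(−3) = −3.

-3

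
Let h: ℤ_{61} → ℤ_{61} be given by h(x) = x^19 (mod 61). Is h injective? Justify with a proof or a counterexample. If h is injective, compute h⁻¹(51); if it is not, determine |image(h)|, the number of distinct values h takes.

Since 61 is prime, the nonzero elements of ℤ_{61} form a cyclic group of order 60.
As gcd(19, 60) = 1, raising to the 19th power is a bijection on this group: if s^19 ≡ t^19 then (st^{−1})^19 = 1, and the only element of order dividing gcd(19, 60) = 1 is 1, so s = t.
With h(0) = 0 this makes h injective on all of ℤ_{61}, hence bijective (finite equal-size domain and codomain). In particular h is injective.
Since h is injective, we find the preimage of 51. The inverse of x ↦ x^19 on (ℤ_{61})^× is x ↦ x^19, because 19·19 = 361 = 6·60 + 1 ≡ 1 (mod 60) and x^{60} = 1 for x ≠ 0 (Fermat). So h⁻¹(51) = 51^19 mod 61.
Repeated squaring mod 61: 51^1 ≡ 51, 51^2 ≡ 51² = 2601 ≡ 39, 51^4 ≡ 39² = 1521 ≡ 57, 51^8 ≡ 57² = 3249 ≡ 16, 51^16 ≡ 16² = 256 ≡ 12. Since 19 = 16 + 2 + 1, 51^19 ≡ 12·39·51: 12·39 = 468 ≡ 41, then 41·51 = 2091 ≡ 17. So 51^19 ≡ 17 (mod 61).
Hence h⁻¹(51) = 17.

17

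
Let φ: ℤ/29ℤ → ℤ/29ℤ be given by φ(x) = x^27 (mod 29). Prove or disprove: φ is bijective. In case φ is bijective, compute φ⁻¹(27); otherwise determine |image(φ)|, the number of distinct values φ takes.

Since 29 is prime, the nonzero elements of ℤ/29ℤ form a cyclic group of order 28.
As gcd(27, 28) = 1, raising to the 27th power is a bijection on this group: if s^27 ≡ t^27 then (st^{−1})^27 = 1, and the only element of order dividing gcd(27, 28) = 1 is 1, so s = t.
With φ(0) = 0 this makes φ injective on all of ℤ/29ℤ, hence bijective (finite equal-size domain and codomain). In particular φ is bijective.
Since φ is bijective, we find the preimage of 27. The inverse of x ↦ x^27 on (ℤ/29ℤ)^× is x ↦ x^27, because 27·27 = 729 = 26·28 + 1 ≡ 1 (mod 28) and x^{28} = 1 for x ≠ 0 (Fermat). So φ⁻¹(27) = 27^27 mod 29.
Repeated squaring mod 29: 27^1 ≡ 27, 27^2 ≡ 27² = 729 ≡ 4, 27^4 ≡ 4² = 16, 27^8 ≡ 16² = 256 ≡ 24, 27^16 ≡ 24² = 576 ≡ 25. Since 27 = 16 + 8 + 2 + 1, 27^27 ≡ 25·24·4·27: 25·24 = 600 ≡ 20, then 20·4 = 80 ≡ 22, then 22·27 = 594 ≡ 14. So 27^27 ≡ 14 (mod 29).
Hence φ⁻¹(27) = 14.

14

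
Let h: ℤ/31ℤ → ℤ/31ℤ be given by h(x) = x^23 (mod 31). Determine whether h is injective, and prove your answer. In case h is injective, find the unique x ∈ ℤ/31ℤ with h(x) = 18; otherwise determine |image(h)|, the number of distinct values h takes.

14

Since 31 is prime, the nonzero elements of ℤ/31ℤ form a cyclic group of order 30.
As gcd(23, 30) = 1, raising to the 23rd power is a bijection on this group: if u^23 ≡ v^23 then (uv^{−1})^23 = 1, and the only element of order dividing gcd(23, 30) = 1 is 1, so u = v.
With h(0) = 0 this makes h injective on all of ℤ/31ℤ, hence bijective (finite equal-size domain and codomain). In particular h is injective.
Since h is injective, we find the preimage of 18. The inverse of x ↦ x^23 on (ℤ/31ℤ)^× is x ↦ x^17, because 23·17 = 391 = 13·30 + 1 ≡ 1 (mod 30) and x^{30} = 1 for x ≠ 0 (Fermat). So h⁻¹(18) = 18^17 mod 31.
Repeated squaring mod 31: 18^1 ≡ 18, 18^2 ≡ 18² = 324 ≡ 14, 18^4 ≡ 14² = 196 ≡ 10, 18^8 ≡ 10² = 100 ≡ 7, 18^16 ≡ 7² = 49 ≡ 18. Since 17 = 16 + 1, 18^17 ≡ 18·18: 18·18 = 324 ≡ 14. So 18^17 ≡ 14 (mod 31).
Hence h⁻¹(18) = 14.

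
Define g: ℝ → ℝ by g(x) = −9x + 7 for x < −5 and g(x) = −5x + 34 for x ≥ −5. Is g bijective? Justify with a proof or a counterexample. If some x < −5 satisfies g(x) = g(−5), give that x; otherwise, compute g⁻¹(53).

Both pieces are strictly decreasing (slopes −9 and −5), so each is injective on its own interval.
The left piece maps (−∞, −5) onto (52, ∞); the right piece maps [−5, ∞) onto (−∞, 59].
These images overlap. In particular g(−5) = 59 (right piece), and solving −9x + 7 = 59 on the left piece gives x = −52/9 < −5.
So g(−52/9) = g(−5) with −52/9 ≠ −5, and g is not injective, hence not bijective. This x = −52/9 is the requested value below −5.

-52/9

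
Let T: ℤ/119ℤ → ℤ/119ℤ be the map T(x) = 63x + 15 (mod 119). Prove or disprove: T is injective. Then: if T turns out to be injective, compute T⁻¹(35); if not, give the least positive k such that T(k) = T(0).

17

Recall that T is injective when T(s) = T(t) forces s = t.
We have gcd(63, 119) = 7 > 1. Taking s = 0 and t = 17: T(0) = 15 and T(17) = 63·17 + 15 = 1086 ≡ 15 (mod 119).
So T(0) = T(17) while 0 ≠ 17, therefore T is not injective.
Since T is not injective, we find the least positive k with T(k) = T(0): this means 63k ≡ 0 (mod 119), i.e. 119 ∣ 63k. Since gcd(63, 119) = 7, dividing through by 7 this holds exactly when 17 ∣ 9k, and as gcd(9, 17) = 1, exactly when 17 ∣ k.
The smallest positive such k is 17.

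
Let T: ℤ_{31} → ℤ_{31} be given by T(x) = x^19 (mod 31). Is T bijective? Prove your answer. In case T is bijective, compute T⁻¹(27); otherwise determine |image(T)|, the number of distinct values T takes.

Since 31 is prime, the nonzero elements of ℤ_{31} form a cyclic group of order 30.
As gcd(19, 30) = 1, raising to the 19th power is a bijection on this group: if u^19 ≡ v^19 then (uv^{−1})^19 = 1, and the only element of order dividing gcd(19, 30) = 1 is 1, so u = v.
With T(0) = 0 this makes T injective on all of ℤ_{31}, hence bijective (finite equal-size domain and codomain). In particular T is bijective.
Since T is bijective, we find the preimage of 27. The inverse of x ↦ x^19 on (ℤ_{31})^× is x ↦ x^19, because 19·19 = 361 = 12·30 + 1 ≡ 1 (mod 30) and x^{30} = 1 for x ≠ 0 (Fermat). So T⁻¹(27) = 27^19 mod 31.
Repeated squaring mod 31: 27^1 ≡ 27, 27^2 ≡ 27² = 729 ≡ 16, 27^4 ≡ 16² = 256 ≡ 8, 27^8 ≡ 8² = 64 ≡ 2, 27^16 ≡ 2² = 4. Since 19 = 16 + 2 + 1, 27^19 ≡ 4·16·27: 4·16 = 64 ≡ 2, then 2·27 = 54 ≡ 23. So 27^19 ≡ 23 (mod 31).
Hence T⁻¹(27) = 23.

23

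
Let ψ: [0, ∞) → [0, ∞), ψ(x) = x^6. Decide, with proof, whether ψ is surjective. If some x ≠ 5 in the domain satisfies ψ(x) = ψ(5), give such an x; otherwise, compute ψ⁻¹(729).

3

For any y ∈ [0, ∞), x = y^{1/6} ∈ [0, ∞) gives ψ(x) = y, so ψ is surjective.
Since x ↦ x^6 is strictly increasing on [0, ∞), it is injective there, so no x ≠ 5 in the domain has ψ(x) = ψ(5). We therefore compute ψ⁻¹(729) = 729^{1/6} = 3 (indeed 3^6 = 729).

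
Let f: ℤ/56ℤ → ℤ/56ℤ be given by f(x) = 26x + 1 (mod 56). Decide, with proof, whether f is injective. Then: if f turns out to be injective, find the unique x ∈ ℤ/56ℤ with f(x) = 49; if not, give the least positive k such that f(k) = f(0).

28

We have gcd(26, 56) = 2 > 1. Taking a = 0 and b = 28: f(0) = 1 and f(28) = 26·28 + 1 = 729 ≡ 1 (mod 56).
So f(0) = f(28) while 0 ≠ 28, hence f is not injective.
Since f is not injective, we find the least positive k with f(k) = f(0): this means 26k ≡ 0 (mod 56), i.e. 56 ∣ 26k. Since gcd(26, 56) = 2, dividing through by 2 this holds exactly when 28 ∣ 13k, and as gcd(13, 28) = 1, exactly when 28 ∣ k.
The smallest positive such k is 28.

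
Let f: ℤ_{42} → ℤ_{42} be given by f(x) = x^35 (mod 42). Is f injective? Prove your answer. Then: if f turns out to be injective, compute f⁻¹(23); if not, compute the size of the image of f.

Computing x^35 mod 42 for each x (by repeated squaring, reducing mod 42 at every step), the values f(0), f(1), …, f(41) are: 0, 1, 32, 33, 16, 17, 6, 7, 8, 39, 40, 23, 24, 13, 14, 15, 4, 5, 30, 31, 20, 21, 22, 11, 12, 37, 38, 27, 28, 29, 18, 19, 2, 3, 34, 35, 36, 25, 26, 9, 10, 41.
Every element of ℤ_{42} appears exactly once in this list, so f is a bijection, and in particular injective.
Since f is injective, we read off the preimage of 23 from the same table: f(11) = 23, so f⁻¹(23) = 11.

11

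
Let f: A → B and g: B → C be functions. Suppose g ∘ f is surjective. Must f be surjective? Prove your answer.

not surjective

No. Take A = {0}, B = {0, 1, 2, 3}, C = {0}, f(a) = 0 for every a ∈ A, and g(b) = 0 for every b ∈ B.
Then g ∘ f is surjective onto {0}, but 3 ∈ B has no preimage under f, so f is not surjective.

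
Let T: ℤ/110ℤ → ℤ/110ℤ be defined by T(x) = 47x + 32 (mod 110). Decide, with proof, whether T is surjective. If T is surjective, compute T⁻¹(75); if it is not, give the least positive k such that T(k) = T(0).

29

Since gcd(47, 110) = 1, 47 is invertible modulo 110. Euclid's algorithm: 110 = 2·47 + 16, 47 = 2·16 + 15, 16 = 1·15 + 1; back-substituting gives 1 = 103·47 − 44·110, so 47⁻¹ ≡ 103 (mod 110).
Then y ↦ 103(y − 32) is a two-sided inverse to T, so every y ∈ ℤ/110ℤ has a preimage.
Hence T is surjective.
Since T is surjective, we compute T⁻¹(75): solve 47x + 32 ≡ 75 (mod 110), i.e. 47x ≡ 43 (mod 110).
Multiplying by 47⁻¹ = 103 gives x ≡ 103·43 = 4429 = 40·110 + 29 ≡ 29 (mod 110).
Check: T(29) = 47·29 + 32 = 1395 = 12·110 + 75 ≡ 75 (mod 110).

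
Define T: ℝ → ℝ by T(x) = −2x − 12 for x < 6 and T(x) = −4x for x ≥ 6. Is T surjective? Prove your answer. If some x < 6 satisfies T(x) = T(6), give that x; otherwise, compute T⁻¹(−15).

3/2

Both pieces are strictly decreasing (slopes −2 and −4), so each is injective on its own interval.
The left piece maps (−∞, 6) onto (−24, ∞); the right piece maps [6, ∞) onto (−∞, −24].
These images together cover ℝ, so T is surjective.
Because the two images are disjoint, no x < 6 has T(x) = T(6), so we compute T⁻¹(−15): −15 lies in (−24, ∞), so solve −2x − 12 = −15: x = (−15 + 12)/(−2) = 3/2.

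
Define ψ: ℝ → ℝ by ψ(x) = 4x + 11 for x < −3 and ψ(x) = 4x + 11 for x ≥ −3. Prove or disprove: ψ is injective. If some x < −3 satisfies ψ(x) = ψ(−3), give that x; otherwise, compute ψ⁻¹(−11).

-11/2

Both pieces are strictly increasing (slopes 4 and 4), so each is injective on its own interval.
The left piece maps (−∞, −3) onto (−∞, −1); the right piece maps [−3, ∞) onto [−1, ∞).
These images are disjoint, so no value is attained by both pieces. Hence ψ is injective.
Because the two images are disjoint, no x < −3 has ψ(x) = ψ(−3), so we compute ψ⁻¹(−11): −11 lies in (−∞, −1), so solve 4x + 11 = −11: x = (−11 − 11)/4 = −11/2.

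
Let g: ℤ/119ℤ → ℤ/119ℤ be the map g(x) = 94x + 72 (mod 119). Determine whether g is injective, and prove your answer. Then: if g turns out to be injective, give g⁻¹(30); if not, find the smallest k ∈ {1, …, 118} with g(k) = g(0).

35

Suppose g(x_1) = g(x_2) in ℤ/119ℤ. Then 94x_1 + 72 ≡ 94x_2 + 72 (mod 119), therefore 94(x_1 − x_2) ≡ 0 (mod 119).
Since gcd(94, 119) = 1, 94 is invertible modulo 119, so x_1 − x_2 ≡ 0 (mod 119), i.e. x_1 = x_2.
Therefore g is injective.
We now compute 94⁻¹ mod 119 explicitly. Euclid's algorithm: 119 = 1·94 + 25, 94 = 3·25 + 19, 25 = 1·19 + 6, 19 = 3·6 + 1; back-substituting gives 1 = 19·94 − 15·119, so 94⁻¹ ≡ 19 (mod 119).
Since g is injective, we find g⁻¹(30): we need 94x ≡ 30 − 72 ≡ 77 (mod 119). Using 94⁻¹ = 19: x ≡ 19·77 = 1463 = 12·119 + 35, so x = 35.
Check: g(35) = 94·35 + 72 = 3362 = 28·119 + 30 ≡ 30 (mod 119).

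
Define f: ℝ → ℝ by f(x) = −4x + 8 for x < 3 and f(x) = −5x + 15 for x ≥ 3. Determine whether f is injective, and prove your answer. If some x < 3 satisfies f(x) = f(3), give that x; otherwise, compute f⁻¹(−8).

Both pieces are strictly decreasing (slopes −4 and −5), so each is injective on its own interval.
The left piece maps (−∞, 3) onto (−4, ∞); the right piece maps [3, ∞) onto (−∞, 0].
These images overlap. In particular f(3) = 0 (right piece), and solving −4x + 8 = 0 on the left piece gives x = 2 < 3.
So f(2) = f(3) with 2 ≠ 3, and f is not injective. This x = 2 is the requested value below 3.

2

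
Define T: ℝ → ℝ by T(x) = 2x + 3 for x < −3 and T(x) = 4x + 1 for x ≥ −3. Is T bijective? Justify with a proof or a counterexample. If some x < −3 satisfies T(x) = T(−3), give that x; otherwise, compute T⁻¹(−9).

-7

Both pieces are strictly increasing (slopes 2 and 4), so each is injective on its own interval.
The left piece maps (−∞, −3) onto (−∞, −3); the right piece maps [−3, ∞) onto [−11, ∞).
These images overlap. In particular T(−3) = −11 (right piece), and solving 2x + 3 = −11 on the left piece gives x = −7 < −3.
So T(−7) = T(−3) with −7 ≠ −3, and T is not injective, hence not bijective. This x = −7 is the requested value below −3.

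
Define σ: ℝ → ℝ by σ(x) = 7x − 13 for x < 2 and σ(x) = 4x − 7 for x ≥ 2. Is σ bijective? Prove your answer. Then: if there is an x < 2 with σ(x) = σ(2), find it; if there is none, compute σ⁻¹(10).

17/4

Both pieces are strictly increasing (slopes 7 and 4), so each is injective on its own interval.
The left piece maps (−∞, 2) onto (−∞, 1); the right piece maps [2, ∞) onto [1, ∞).
Since 1 = 1, the images partition ℝ: σ is injective and surjective, hence bijective.
Because the two images are disjoint, no x < 2 has σ(x) = σ(2), so we compute σ⁻¹(10): 10 lies in [1, ∞), so solve 4x − 7 = 10: x = (10 + 7)/4 = 17/4.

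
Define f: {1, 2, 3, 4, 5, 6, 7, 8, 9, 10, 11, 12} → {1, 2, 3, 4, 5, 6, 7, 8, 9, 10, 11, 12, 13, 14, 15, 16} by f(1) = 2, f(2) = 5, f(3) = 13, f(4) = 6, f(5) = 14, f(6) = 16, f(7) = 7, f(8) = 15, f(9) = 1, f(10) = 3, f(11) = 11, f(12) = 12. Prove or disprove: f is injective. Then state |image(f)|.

The values f(1), …, f(12) are 2, 5, 13, 6, 14, 16, 7, 15, 1, 3, 11, 12 — all distinct.
So f(u) = f(v) only when u = v, and f is injective.
The image of f is {1, 2, 3, 5, 6, 7, 11, 12, 13, 14, 15, 16}, which has 12 elements.

12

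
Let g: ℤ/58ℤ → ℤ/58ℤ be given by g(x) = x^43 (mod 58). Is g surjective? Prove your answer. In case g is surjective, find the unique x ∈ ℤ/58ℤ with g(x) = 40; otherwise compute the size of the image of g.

Computing x^43 mod 58 for each x (by repeated squaring, reducing mod 58 at every step), the values g(0), g(1), …, g(57) are: 0, 1, 56, 55, 4, 5, 6, 7, 50, 9, 48, 47, 46, 13, 44, 43, 16, 41, 40, 39, 20, 37, 22, 23, 24, 25, 32, 31, 28, 29, 30, 27, 26, 33, 34, 35, 36, 21, 38, 19, 18, 17, 42, 15, 14, 45, 12, 11, 10, 49, 8, 51, 52, 53, 54, 3, 2, 57.
Every element of ℤ/58ℤ appears exactly once in this list, so g is a bijection, and in particular surjective.
Since g is surjective, we read off the preimage of 40 from the same table: g(18) = 40, so g⁻¹(40) = 18.

18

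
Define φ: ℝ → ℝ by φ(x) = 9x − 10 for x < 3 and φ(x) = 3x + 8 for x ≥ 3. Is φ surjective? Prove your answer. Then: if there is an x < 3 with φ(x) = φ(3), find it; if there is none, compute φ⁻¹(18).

Both pieces are strictly increasing (slopes 9 and 3), so each is injective on its own interval.
The left piece maps (−∞, 3) onto (−∞, 17); the right piece maps [3, ∞) onto [17, ∞).
These images together cover ℝ, so φ is surjective.
Because the two images are disjoint, no x < 3 has φ(x) = φ(3), so we compute φ⁻¹(18): 18 lies in [17, ∞), so solve 3x + 8 = 18: x = (18 − 8)/3 = 10/3.

10/3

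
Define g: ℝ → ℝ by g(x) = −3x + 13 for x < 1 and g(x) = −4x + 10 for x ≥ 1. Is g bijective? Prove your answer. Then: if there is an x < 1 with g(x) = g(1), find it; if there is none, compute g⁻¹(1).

Both pieces are strictly decreasing (slopes −3 and −4), so each is injective on its own interval.
The left piece maps (−∞, 1) onto (10, ∞); the right piece maps [1, ∞) onto (−∞, 6].
The images leave a gap (10 has no preimage), so g is not surjective, hence not bijective.
Because the two images are disjoint, no x < 1 has g(x) = g(1), so we compute g⁻¹(1): 1 lies in (−∞, 6], so solve −4x + 10 = 1: x = (1 − 10)/(−4) = 9/4.

9/4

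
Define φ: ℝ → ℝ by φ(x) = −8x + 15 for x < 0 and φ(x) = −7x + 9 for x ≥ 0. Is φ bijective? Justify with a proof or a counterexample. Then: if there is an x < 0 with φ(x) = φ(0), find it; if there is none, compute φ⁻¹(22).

-7/8

Both pieces are strictly decreasing (slopes −8 and −7), so each is injective on its own interval.
The left piece maps (−∞, 0) onto (15, ∞); the right piece maps [0, ∞) onto (−∞, 9].
The images leave a gap (15 has no preimage), so φ is not surjective, hence not bijective.
Because the two images are disjoint, no x < 0 has φ(x) = φ(0), so we compute φ⁻¹(22): 22 lies in (15, ∞), so solve −8x + 15 = 22: x = (22 − 15)/(−8) = −7/8.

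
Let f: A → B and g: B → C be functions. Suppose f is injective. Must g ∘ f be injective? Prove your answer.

No. Take A = B = C = {1, 2, 3}, f = identity (injective), and g(x) = 1 for every x.
Then (g ∘ f)(1) = 1 = (g ∘ f)(3) with 1 ≠ 3, so g ∘ f is not injective.

not injective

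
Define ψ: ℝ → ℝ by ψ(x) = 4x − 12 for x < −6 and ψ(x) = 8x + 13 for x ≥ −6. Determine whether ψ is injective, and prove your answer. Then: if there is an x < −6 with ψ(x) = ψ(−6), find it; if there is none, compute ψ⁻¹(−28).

Both pieces are strictly increasing (slopes 4 and 8), so each is injective on its own interval.
The left piece maps (−∞, −6) onto (−∞, −36); the right piece maps [−6, ∞) onto [−35, ∞).
These images are disjoint, so no value is attained by both pieces. Hence ψ is injective.
Because the two images are disjoint, no x < −6 has ψ(x) = ψ(−6), so we compute ψ⁻¹(−28): −28 lies in [−35, ∞), so solve 8x + 13 = −28: x = (−28 − 13)/8 = −41/8.

-41/8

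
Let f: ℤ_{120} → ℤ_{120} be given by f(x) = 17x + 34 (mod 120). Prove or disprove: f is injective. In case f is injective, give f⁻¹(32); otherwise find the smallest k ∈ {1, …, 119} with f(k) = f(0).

14

Recall that f is injective when f(u) = f(v) forces u = v.
Suppose f(u) = f(v) in ℤ_{120}. Then 17u + 34 ≡ 17v + 34 (mod 120), so 17(u − v) ≡ 0 (mod 120).
Since gcd(17, 120) = 1, 17 is invertible modulo 120, therefore u − v ≡ 0 (mod 120), i.e. u = v.
Hence f is injective.
We now compute 17⁻¹ mod 120 explicitly. Euclid's algorithm: 120 = 7·17 + 1; back-substituting gives 1 = 113·17 − 16·120, so 17⁻¹ ≡ 113 (mod 120).
Since f is injective, we compute f⁻¹(32): solve 17x + 34 ≡ 32 (mod 120), i.e. 17x ≡ 118 (mod 120).
Multiplying by 17⁻¹ = 113 gives x ≡ 113·118 = 13334 = 111·120 + 14 ≡ 14 (mod 120).
Check: f(14) = 17·14 + 34 = 272 = 2·120 + 32 ≡ 32 (mod 120).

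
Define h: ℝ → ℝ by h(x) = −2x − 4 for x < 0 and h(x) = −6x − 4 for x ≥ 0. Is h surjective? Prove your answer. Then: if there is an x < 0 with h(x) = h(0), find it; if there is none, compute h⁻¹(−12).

Both pieces are strictly decreasing (slopes −2 and −6), so each is injective on its own interval.
The left piece maps (−∞, 0) onto (−4, ∞); the right piece maps [0, ∞) onto (−∞, −4].
These images together cover ℝ, so h is surjective.
Because the two images are disjoint, no x < 0 has h(x) = h(0), so we compute h⁻¹(−12): −12 lies in (−∞, −4], so solve −6x − 4 = −12: x = (−12 + 4)/(−6) = 4/3.

4/3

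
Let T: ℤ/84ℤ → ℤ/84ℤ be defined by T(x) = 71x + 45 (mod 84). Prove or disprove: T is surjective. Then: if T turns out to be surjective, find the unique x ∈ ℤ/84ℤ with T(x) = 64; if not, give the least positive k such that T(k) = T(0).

Since gcd(71, 84) = 1, 71 is invertible modulo 84. Euclid's algorithm: 84 = 1·71 + 13, 71 = 5·13 + 6, 13 = 2·6 + 1; back-substituting gives 1 = 71·71 − 60·84, so 71⁻¹ ≡ 71 (mod 84).
Then y ↦ 71(y − 45) is a two-sided inverse to T, so every y ∈ ℤ/84ℤ has a preimage.
Therefore T is surjective.
Since T is surjective, we find T⁻¹(64): we need 71x ≡ 64 − 45 ≡ 19 (mod 84). Using 71⁻¹ = 71: x ≡ 71·19 = 1349 = 16·84 + 5, so x = 5.
Check: T(5) = 71·5 + 45 = 400 = 4·84 + 64 ≡ 64 (mod 84).

5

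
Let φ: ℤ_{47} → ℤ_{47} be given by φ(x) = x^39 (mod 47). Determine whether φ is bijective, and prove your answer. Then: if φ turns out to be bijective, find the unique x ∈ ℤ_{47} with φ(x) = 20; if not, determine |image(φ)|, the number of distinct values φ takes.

Since 47 is prime, the nonzero elements of ℤ_{47} form a cyclic group of order 46.
As gcd(39, 46) = 1, raising to the 39th power is a bijection on this group: if x_1^39 ≡ x_2^39 then (x_1x_2^{−1})^39 = 1, and the only element of order dividing gcd(39, 46) = 1 is 1, so x_1 = x_2.
With φ(0) = 0 this makes φ injective on all of ℤ_{47}, hence bijective (finite equal-size domain and codomain). In particular φ is bijective.
Since φ is bijective, we find the preimage of 20. The inverse of x ↦ x^39 on (ℤ_{47})^× is x ↦ x^13, because 39·13 = 507 = 11·46 + 1 ≡ 1 (mod 46) and x^{46} = 1 for x ≠ 0 (Fermat). So φ⁻¹(20) = 20^13 mod 47.
Repeated squaring mod 47: 20^1 ≡ 20, 20^2 ≡ 20² = 400 ≡ 24, 20^4 ≡ 24² = 576 ≡ 12, 20^8 ≡ 12² = 144 ≡ 3. Since 13 = 8 + 4 + 1, 20^13 ≡ 3·12·20: 3·12 = 36, then 36·20 = 720 ≡ 15. So 20^13 ≡ 15 (mod 47).
Hence φ⁻¹(20) = 15.

15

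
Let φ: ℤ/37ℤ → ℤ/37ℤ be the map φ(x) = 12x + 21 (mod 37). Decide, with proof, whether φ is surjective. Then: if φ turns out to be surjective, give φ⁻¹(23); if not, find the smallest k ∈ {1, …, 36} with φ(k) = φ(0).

31

By definition, surjectivity means every element of the codomain has a preimage under φ.
Since gcd(12, 37) = 1, 12 is invertible modulo 37. Euclid's algorithm: 37 = 3·12 + 1; back-substituting gives 1 = 34·12 − 11·37, so 12⁻¹ ≡ 34 (mod 37).
For any y ∈ ℤ/37ℤ, x = 34(y − 21) mod 37 satisfies φ(x) = 12·34(y − 21) + 21 ≡ y (since 12·34 ≡ 1 mod 37). So every y has a preimage.
Hence φ is surjective.
Since φ is surjective, we compute φ⁻¹(23): solve 12x + 21 ≡ 23 (mod 37), i.e. 12x ≡ 2 (mod 37).
Multiplying by 12⁻¹ = 34 gives x ≡ 34·2 = 68 = 1·37 + 31 ≡ 31 (mod 37).
Check: φ(31) = 12·31 + 21 = 393 = 10·37 + 23 ≡ 23 (mod 37).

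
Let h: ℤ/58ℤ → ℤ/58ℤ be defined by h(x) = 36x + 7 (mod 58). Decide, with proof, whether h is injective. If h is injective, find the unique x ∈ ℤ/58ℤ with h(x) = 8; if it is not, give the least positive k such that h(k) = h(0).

Recall: injectivity means: for all x_1, x_2 in the domain, h(x_1) = h(x_2) implies x_1 = x_2.
We have gcd(36, 58) = 2 > 1. Taking x_1 = 0 and x_2 = 29: h(0) = 7 and h(29) = 36·29 + 7 = 1051 ≡ 7 (mod 58).
So h(0) = h(29) while 0 ≠ 29, hence h is not injective.
Since h is not injective, we find the least positive k with h(k) = h(0): this means 36k ≡ 0 (mod 58), i.e. 58 ∣ 36k. Since gcd(36, 58) = 2, dividing through by 2 this holds exactly when 29 ∣ 18k, and as gcd(18, 29) = 1, exactly when 29 ∣ k.
The smallest positive such k is 29.

29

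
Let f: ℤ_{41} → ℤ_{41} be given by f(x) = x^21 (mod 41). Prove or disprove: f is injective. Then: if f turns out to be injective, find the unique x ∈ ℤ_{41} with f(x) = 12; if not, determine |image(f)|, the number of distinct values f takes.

29

Since 41 is prime, the nonzero elements of ℤ_{41} form a cyclic group of order 40.
As gcd(21, 40) = 1, raising to the 21st power is a bijection on this group: if x_1^21 ≡ x_2^21 then (x_1x_2^{−1})^21 = 1, and the only element of order dividing gcd(21, 40) = 1 is 1, so x_1 = x_2.
With f(0) = 0 this makes f injective on all of ℤ_{41}, hence bijective (finite equal-size domain and codomain). In particular f is injective.
Since f is injective, we find the preimage of 12. The inverse of x ↦ x^21 on (ℤ_{41})^× is x ↦ x^21, because 21·21 = 441 = 11·40 + 1 ≡ 1 (mod 40) and x^{40} = 1 for x ≠ 0 (Fermat). So f⁻¹(12) = 12^21 mod 41.
Repeated squaring mod 41: 12^1 ≡ 12, 12^2 ≡ 12² = 144 ≡ 21, 12^4 ≡ 21² = 441 ≡ 31, 12^8 ≡ 31² = 961 ≡ 18, 12^16 ≡ 18² = 324 ≡ 37. Since 21 = 16 + 4 + 1, 12^21 ≡ 37·31·12: 37·31 = 1147 ≡ 40, then 40·12 = 480 ≡ 29. So 12^21 ≡ 29 (mod 41).
Hence f⁻¹(12) = 29.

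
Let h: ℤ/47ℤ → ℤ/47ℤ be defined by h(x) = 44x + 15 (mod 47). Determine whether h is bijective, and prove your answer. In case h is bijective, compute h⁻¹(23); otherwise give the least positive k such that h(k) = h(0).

13

Suppose h(a) = h(b) in ℤ/47ℤ. Then 44a + 15 ≡ 44b + 15 (mod 47), so 44(a − b) ≡ 0 (mod 47).
Since gcd(44, 47) = 1, 44 is invertible modulo 47, therefore a − b ≡ 0 (mod 47), i.e. a = b.
We now compute 44⁻¹ mod 47 explicitly. Euclid's algorithm: 47 = 1·44 + 3, 44 = 14·3 + 2, 3 = 1·2 + 1; back-substituting gives 1 = 31·44 − 29·47, so 44⁻¹ ≡ 31 (mod 47).
Then y ↦ 31(y − 15) is a two-sided inverse to h, so every y ∈ ℤ/47ℤ has a preimage.
Hence h is bijective.
Since h is bijective, we compute h⁻¹(23): solve 44x + 15 ≡ 23 (mod 47), i.e. 44x ≡ 8 (mod 47).
Multiplying by 44⁻¹ = 31 gives x ≡ 31·8 = 248 = 5·47 + 13 ≡ 13 (mod 47).
Check: h(13) = 44·13 + 15 = 587 = 12·47 + 23 ≡ 23 (mod 47).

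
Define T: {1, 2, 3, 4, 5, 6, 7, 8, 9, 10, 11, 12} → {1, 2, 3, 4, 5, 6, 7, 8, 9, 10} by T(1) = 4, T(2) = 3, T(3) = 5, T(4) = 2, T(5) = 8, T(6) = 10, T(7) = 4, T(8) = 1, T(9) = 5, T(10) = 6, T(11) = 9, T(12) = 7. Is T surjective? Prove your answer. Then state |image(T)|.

Every element of the codomain has a preimage: 1 = T(8), 2 = T(4), 3 = T(2), 4 = T(1), 5 = T(3), 6 = T(10), 7 = T(12), 8 = T(5), 9 = T(11), 10 = T(6).
So T is surjective.
The image of T is {1, 2, 3, 4, 5, 6, 7, 8, 9, 10}, which has 10 elements.

10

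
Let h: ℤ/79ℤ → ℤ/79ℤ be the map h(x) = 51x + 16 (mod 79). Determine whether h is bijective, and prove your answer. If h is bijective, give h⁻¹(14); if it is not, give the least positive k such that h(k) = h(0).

If h(x_1) = h(x_2), then 51x_1 ≡ 51x_2 (mod 79). Because gcd(51, 79) = 1, we may cancel 51 to get x_1 ≡ x_2 (mod 79).
We now compute 51⁻¹ mod 79 explicitly. Euclid's algorithm: 79 = 1·51 + 28, 51 = 1·28 + 23, 28 = 1·23 + 5, 23 = 4·5 + 3, 5 = 1·3 + 2, 3 = 1·2 + 1; back-substituting gives 1 = 31·51 − 20·79, so 51⁻¹ ≡ 31 (mod 79).
Then y ↦ 31(y − 16) is a two-sided inverse to h, so every y ∈ ℤ/79ℤ has a preimage.
Therefore h is bijective.
Since h is bijective, we find h⁻¹(14): we need 51x ≡ 14 − 16 ≡ 77 (mod 79). Using 51⁻¹ = 31: x ≡ 31·77 = 2387 = 30·79 + 17, so x = 17.
Check: h(17) = 51·17 + 16 = 883 = 11·79 + 14 ≡ 14 (mod 79).

17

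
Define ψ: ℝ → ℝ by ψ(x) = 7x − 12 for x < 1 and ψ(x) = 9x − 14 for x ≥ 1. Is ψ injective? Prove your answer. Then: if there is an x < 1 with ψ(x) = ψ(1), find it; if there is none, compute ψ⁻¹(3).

Both pieces are strictly increasing (slopes 7 and 9), so each is injective on its own interval.
The left piece maps (−∞, 1) onto (−∞, −5); the right piece maps [1, ∞) onto [−5, ∞).
These images are disjoint, so no value is attained by both pieces. Hence ψ is injective.
Because the two images are disjoint, no x < 1 has ψ(x) = ψ(1), so we compute ψ⁻¹(3): 3 lies in [−5, ∞), so solve 9x − 14 = 3: x = (3 + 14)/9 = 17/9.

17/9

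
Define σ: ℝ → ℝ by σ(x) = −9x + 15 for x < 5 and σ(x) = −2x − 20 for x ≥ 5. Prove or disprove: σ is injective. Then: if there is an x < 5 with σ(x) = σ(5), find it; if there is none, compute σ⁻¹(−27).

Both pieces are strictly decreasing (slopes −9 and −2), so each is injective on its own interval.
The left piece maps (−∞, 5) onto (−30, ∞); the right piece maps [5, ∞) onto (−∞, −30].
These images are disjoint, so no value is attained by both pieces. Hence σ is injective.
Because the two images are disjoint, no x < 5 has σ(x) = σ(5), so we compute σ⁻¹(−27): −27 lies in (−30, ∞), so solve −9x + 15 = −27: x = (−27 − 15)/(−9) = 14/3.

14/3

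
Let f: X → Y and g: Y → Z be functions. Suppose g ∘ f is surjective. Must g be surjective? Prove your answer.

surjective

Let c ∈ Z. Since g ∘ f is surjective, some a ∈ X has g(f(a)) = c. Then b = f(a) ∈ Y satisfies g(b) = c. So g is surjective.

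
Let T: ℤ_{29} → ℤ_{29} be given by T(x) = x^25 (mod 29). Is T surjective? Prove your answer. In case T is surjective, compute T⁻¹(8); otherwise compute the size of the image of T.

15

Since 29 is prime, the nonzero elements of ℤ_{29} form a cyclic group of order 28.
As gcd(25, 28) = 1, raising to the 25th power is a bijection on this group: if u^25 ≡ v^25 then (uv^{−1})^25 = 1, and the only element of order dividing gcd(25, 28) = 1 is 1, so u = v.
With T(0) = 0 this makes T injective on all of ℤ_{29}, hence bijective (finite equal-size domain and codomain). In particular T is surjective.
Since T is surjective, we find the preimage of 8. The inverse of x ↦ x^25 on (ℤ_{29})^× is x ↦ x^9, because 25·9 = 225 = 8·28 + 1 ≡ 1 (mod 28) and x^{28} = 1 for x ≠ 0 (Fermat). So T⁻¹(8) = 8^9 mod 29.
Repeated squaring mod 29: 8^1 ≡ 8, 8^2 ≡ 8² = 64 ≡ 6, 8^4 ≡ 6² = 36 ≡ 7, 8^8 ≡ 7² = 49 ≡ 20. Since 9 = 8 + 1, 8^9 ≡ 20·8: 20·8 = 160 ≡ 15. So 8^9 ≡ 15 (mod 29).
Hence T⁻¹(8) = 15.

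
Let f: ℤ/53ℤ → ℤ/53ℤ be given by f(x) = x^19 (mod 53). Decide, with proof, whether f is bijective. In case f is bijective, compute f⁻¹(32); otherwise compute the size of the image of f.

Since 53 is prime, the nonzero elements of ℤ/53ℤ form a cyclic group of order 52.
As gcd(19, 52) = 1, raising to the 19th power is a bijection on this group: if s^19 ≡ t^19 then (st^{−1})^19 = 1, and the only element of order dividing gcd(19, 52) = 1 is 1, so s = t.
With f(0) = 0 this makes f injective on all of ℤ/53ℤ, hence bijective (finite equal-size domain and codomain). In particular f is bijective.
Since f is bijective, we find the preimage of 32. The inverse of x ↦ x^19 on (ℤ/53ℤ)^× is x ↦ x^11, because 19·11 = 209 = 4·52 + 1 ≡ 1 (mod 52) and x^{52} = 1 for x ≠ 0 (Fermat). So f⁻¹(32) = 32^11 mod 53.
Repeated squaring mod 53: 32^1 ≡ 32, 32^2 ≡ 32² = 1024 ≡ 17, 32^4 ≡ 17² = 289 ≡ 24, 32^8 ≡ 24² = 576 ≡ 46. Since 11 = 8 + 2 + 1, 32^11 ≡ 46·17·32: 46·17 = 782 ≡ 40, then 40·32 = 1280 ≡ 8. So 32^11 ≡ 8 (mod 53).
Hence f⁻¹(32) = 8.

8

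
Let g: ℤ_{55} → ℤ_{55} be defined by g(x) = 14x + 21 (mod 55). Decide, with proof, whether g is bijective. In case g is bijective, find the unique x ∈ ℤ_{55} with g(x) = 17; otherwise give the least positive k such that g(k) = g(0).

39

If g(a) = g(b), then 14a ≡ 14b (mod 55). Because gcd(14, 55) = 1, we may cancel 14 to get a ≡ b (mod 55).
We now compute 14⁻¹ mod 55 explicitly. Euclid's algorithm: 55 = 3·14 + 13, 14 = 1·13 + 1; back-substituting gives 1 = 4·14 − 1·55, so 14⁻¹ ≡ 4 (mod 55).
Then y ↦ 4(y − 21) is a two-sided inverse to g, so every y ∈ ℤ_{55} has a preimage.
So g is bijective.
Since g is bijective, we compute g⁻¹(17): solve 14x + 21 ≡ 17 (mod 55), i.e. 14x ≡ 51 (mod 55).
Multiplying by 14⁻¹ = 4 gives x ≡ 4·51 = 204 = 3·55 + 39 ≡ 39 (mod 55).
Check: g(39) = 14·39 + 21 = 567 = 10·55 + 17 ≡ 17 (mod 55).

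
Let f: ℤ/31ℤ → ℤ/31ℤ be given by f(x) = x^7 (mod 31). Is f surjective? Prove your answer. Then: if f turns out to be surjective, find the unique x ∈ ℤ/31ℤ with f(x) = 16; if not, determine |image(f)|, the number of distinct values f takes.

4

Since 31 is prime, the nonzero elements of ℤ/31ℤ form a cyclic group of order 30.
As gcd(7, 30) = 1, raising to the 7th power is a bijection on this group: if u^7 ≡ v^7 then (uv^{−1})^7 = 1, and the only element of order dividing gcd(7, 30) = 1 is 1, so u = v.
With f(0) = 0 this makes f injective on all of ℤ/31ℤ, hence bijective (finite equal-size domain and codomain). In particular f is surjective.
Since f is surjective, we find the preimage of 16. The inverse of x ↦ x^7 on (ℤ/31ℤ)^× is x ↦ x^13, because 7·13 = 91 = 3·30 + 1 ≡ 1 (mod 30) and x^{30} = 1 for x ≠ 0 (Fermat). So f⁻¹(16) = 16^13 mod 31.
Repeated squaring mod 31: 16^1 ≡ 16, 16^2 ≡ 16² = 256 ≡ 8, 16^4 ≡ 8² = 64 ≡ 2, 16^8 ≡ 2² = 4. Since 13 = 8 + 4 + 1, 16^13 ≡ 4·2·16: 4·2 = 8, then 8·16 = 128 ≡ 4. So 16^13 ≡ 4 (mod 31).
Hence f⁻¹(16) = 4.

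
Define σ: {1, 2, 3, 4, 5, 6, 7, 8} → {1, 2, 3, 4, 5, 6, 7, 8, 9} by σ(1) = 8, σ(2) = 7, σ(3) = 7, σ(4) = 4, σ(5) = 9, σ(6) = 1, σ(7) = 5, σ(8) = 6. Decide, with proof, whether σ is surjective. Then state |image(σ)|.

No element maps to 2, so σ is not surjective.
The image of σ is {1, 4, 5, 6, 7, 8, 9}, which has 7 elements.

7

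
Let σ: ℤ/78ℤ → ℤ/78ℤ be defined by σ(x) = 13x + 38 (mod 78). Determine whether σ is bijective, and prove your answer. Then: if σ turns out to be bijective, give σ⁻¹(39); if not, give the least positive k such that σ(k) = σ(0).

Recall: injectivity means: for all s, t in the domain, σ(s) = σ(t) implies s = t.
We have gcd(13, 78) = 13 > 1. Taking s = 0 and t = 6: σ(0) = 38 and σ(6) = 13·6 + 38 = 116 ≡ 38 (mod 78).
So σ(0) = σ(6) while 0 ≠ 6, thus σ is not injective, hence not bijective.
Since σ is not bijective, we find the least positive k with σ(k) = σ(0): this means 13k ≡ 0 (mod 78), i.e. 78 ∣ 13k. Since gcd(13, 78) = 13, dividing through by 13 this holds exactly when 6 ∣ k.
The smallest positive such k is 6.

6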